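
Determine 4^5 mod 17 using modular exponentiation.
By repeated squaring mod 17: 4^{1}≡4, 4^{2}≡16, 4^{4}≡1. Then 4^{5} = 4^{4+1} ≡ 1 × 4 ≡ 4 mod 17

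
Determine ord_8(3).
Powers of 3 mod 8: 3^1≡3, 3^2≡1. Order = 2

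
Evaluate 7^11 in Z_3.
Using Fermat: 7^{2} ≡ 1 mod 3. 11 ≡ 1 mod 2. So 7^{11} ≡ 7^{1} ≡ 1 mod 3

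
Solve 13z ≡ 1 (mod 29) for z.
Since 29 is prime, by Fermat 13^(-1) ≡ 13^{27} ≡ 9 (mod 29). Verify: 13 × 9 = 117 ≡ 1 (mod 29)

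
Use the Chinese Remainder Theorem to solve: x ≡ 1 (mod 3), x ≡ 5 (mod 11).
M = 3 × 11 = 33. M₁ = 11, y₁ ≡ 2 (mod 3). M₂ = 3, y₂ ≡ 4 (mod 11). x = 1×11×2 + 5×3×4 ≡ 16 (mod 33)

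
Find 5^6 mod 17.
By repeated squaring mod 17: 5^{1}≡5, 5^{2}≡8, 5^{4}≡13. Then 5^{6} = 5^{4+2} ≡ 13 × 8 ≡ 2 mod 17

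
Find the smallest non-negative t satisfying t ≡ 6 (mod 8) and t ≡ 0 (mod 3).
M = 8 × 3 = 24. M₁ = 3, y₁ ≡ 3 (mod 8). M₂ = 8, y₂ ≡ 2 (mod 3). t = 6×3×3 + 0×8×2 ≡ 6 (mod 24)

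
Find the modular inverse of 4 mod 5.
Since 5 is prime, by Fermat 4^(-1) ≡ 4^{3} ≡ 4 mod 5. Verify: 4 × 4 = 16 ≡ 1 mod 5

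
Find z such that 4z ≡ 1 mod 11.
Since 11 is prime, by Fermat 4^(-1) ≡ 4^{9} ≡ 3 mod 11. Verify: 4 × 3 = 12 ≡ 1 mod 11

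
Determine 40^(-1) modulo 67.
Since 67 is prime, by Fermat 40^(-1) ≡ 40^{65} ≡ 62 (mod 67). Verify: 40 × 62 = 2480 ≡ 1 (mod 67)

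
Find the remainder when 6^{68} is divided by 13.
By Fermat: 6^{12} ≡ 1 (mod 13). 68 = 5×12 + 8. So 6^{68} ≡ 6^{8} ≡ 3 (mod 13)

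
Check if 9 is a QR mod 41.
By Euler's criterion: 9^{20} ≡ 1 mod 41. Since this equals 1, 9 is a QR.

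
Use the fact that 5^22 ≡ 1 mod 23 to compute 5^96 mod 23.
By Fermat: 5^{22} ≡ 1 mod 23. 96 = 4×22 + 8. So 5^{96} ≡ 5^{8} ≡ 16 mod 23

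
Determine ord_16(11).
Powers of 11 mod 16: 11^1≡11, 11^2≡9, 11^3≡3, 11^4≡1. ord_16(11) = 4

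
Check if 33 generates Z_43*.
ord_43(33) divides 42. For each prime q|42: 33^{21}≡42, 33^{14}≡36, 33^{6}≡35, none ≡ 1. So 33 has order 42 and is a primitive root mod 43.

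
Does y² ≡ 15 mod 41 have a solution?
By Euler's criterion: 15^{20} ≡ 40 mod 41. Since this equals -1 (≡ 40), 15 is not a QR.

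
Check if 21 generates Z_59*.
21^{29} ≡ 1 mod 59 and 29 < 58, so ord_59(21) = 29 ≠ 58 and 21 is not a primitive root.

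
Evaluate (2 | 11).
(2/11) = 2^{5} mod 11 = -1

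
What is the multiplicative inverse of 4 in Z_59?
Since 59 is prime, by Fermat 4^(-1) ≡ 4^{57} ≡ 15 (mod 59). Verify: 4 × 15 = 60 ≡ 1 (mod 59)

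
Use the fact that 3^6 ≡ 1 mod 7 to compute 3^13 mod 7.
By Fermat: 3^{6} ≡ 1 mod 7. 13 = 2×6 + 1. So 3^{13} ≡ 3^{1} ≡ 3 mod 7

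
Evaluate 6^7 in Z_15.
By repeated squaring (mod 15): 6^{1}≡6, 6^{2}≡6, 6^{4}≡6. Then 6^{7} = 6^{4+2+1} ≡ 6 × 6 × 6 ≡ 6 (mod 15)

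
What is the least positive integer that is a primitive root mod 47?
g = 5. Powers: [5, 25, 31, 14, 23, 21, 11, 8, 40, 12, ...] generates all 46 non-zero residues.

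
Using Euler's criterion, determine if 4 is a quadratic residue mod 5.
By Euler's criterion: 4^{2} ≡ 1 (mod 5). Since this equals 1, 4 is a QR.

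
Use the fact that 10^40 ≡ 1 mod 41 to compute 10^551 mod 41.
By Fermat: 10^{40} ≡ 1 mod 41. 551 ≡ 31 mod 40. So 10^{551} ≡ 10^{31} ≡ 10 mod 41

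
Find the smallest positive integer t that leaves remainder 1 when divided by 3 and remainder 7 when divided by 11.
M = 3 × 11 = 33. M₁ = 11, y₁ ≡ 2 mod 3. M₂ = 3, y₂ ≡ 4 mod 11. t = 1×11×2 + 7×3×4 ≡ 7 mod 33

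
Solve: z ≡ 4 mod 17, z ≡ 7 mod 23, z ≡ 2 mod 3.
M = 17 × 23 × 3 = 1173. M₁ = 69, y₁ ≡ 1 mod 17. M₂ = 51, y₂ ≡ 14 mod 23. M₃ = 391, y₃ ≡ 1 mod 3. z = 4×69×1 + 7×51×14 + 2×391×1 ≡ 191 mod 1173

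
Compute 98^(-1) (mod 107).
Since 107 is prime, by Fermat 98^(-1) ≡ 98^{105} ≡ 95 (mod 107). Verify: 98 × 95 = 9310 ≡ 1 (mod 107)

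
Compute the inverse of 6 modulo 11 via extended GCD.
Extended GCD: 6(2) + 11(-1) = 1. So 6^(-1) ≡ 2 mod 11. Verify: 6 × 2 = 12 ≡ 1 mod 11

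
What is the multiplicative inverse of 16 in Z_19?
Since 19 is prime, by Fermat 16^(-1) ≡ 16^{17} ≡ 6 mod 19. Verify: 16 × 6 = 96 ≡ 1 mod 19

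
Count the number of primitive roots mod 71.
A prime p has φ(p-1) primitive roots; here φ(70) = 24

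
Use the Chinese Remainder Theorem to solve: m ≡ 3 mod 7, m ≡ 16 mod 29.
M = 7 × 29 = 203. M₁ = 29, y₁ ≡ 1 mod 7. M₂ = 7, y₂ ≡ 25 mod 29. m = 3×29×1 + 16×7×25 ≡ 45 mod 203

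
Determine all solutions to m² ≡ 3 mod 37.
The square roots of 3 mod 37 are 22 and 15. Verify: 22² = 484 ≡ 3 mod 37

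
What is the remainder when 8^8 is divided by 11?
By repeated squaring (mod 11): 8^{1}≡8, 8^{2}≡9, 8^{4}≡4, 8^{8}≡5. So 8^{8} ≡ 5 (mod 11)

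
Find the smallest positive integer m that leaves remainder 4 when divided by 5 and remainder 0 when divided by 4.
M = 5 × 4 = 20. M₁ = 4, y₁ ≡ 4 mod 5. M₂ = 5, y₂ ≡ 1 mod 4. m = 4×4×4 + 0×5×1 ≡ 4 mod 20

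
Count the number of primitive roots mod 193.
Number of primitive roots mod 193 = φ(p-1) = φ(192) = 64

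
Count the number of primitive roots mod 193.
A prime p has φ(p-1) primitive roots; here φ(192) = 64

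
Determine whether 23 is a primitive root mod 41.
23^{10} ≡ 1 (mod 41) and 10 < 40, so ord_41(23) = 10 ≠ 40 and 23 is not a primitive root.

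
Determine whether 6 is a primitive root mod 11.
ord_11(6) divides 10. For each prime q|10: 6^{5}≡10, 6^{2}≡3, none ≡ 1. So 6 has order 10 and is a primitive root mod 11.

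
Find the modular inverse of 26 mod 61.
Since 61 is prime, by Fermat 26^(-1) ≡ 26^{59} ≡ 54 mod 61. Verify: 26 × 54 = 1404 ≡ 1 mod 61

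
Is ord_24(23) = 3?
Powers of 23 mod 24: 23^1≡23, 23^2≡1. Already 23^2≡1, so the order is 2 < 3. No, the actual order is 2.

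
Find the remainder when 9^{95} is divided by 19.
By Fermat: 9^{18} ≡ 1 mod 19. 95 = 5×18 + 5. So 9^{95} ≡ 9^{5} ≡ 16 mod 19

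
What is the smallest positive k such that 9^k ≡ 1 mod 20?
Powers of 9 mod 20: 9^1≡9, 9^2≡1. Order = 2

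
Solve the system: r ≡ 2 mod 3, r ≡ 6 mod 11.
M = 3 × 11 = 33. M₁ = 11, y₁ ≡ 2 mod 3. M₂ = 3, y₂ ≡ 4 mod 11. r = 2×11×2 + 6×3×4 ≡ 17 mod 33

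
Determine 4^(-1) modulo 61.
Since 61 is prime, by Fermat 4^(-1) ≡ 4^{59} ≡ 46 mod 61. Verify: 4 × 46 = 184 ≡ 1 mod 61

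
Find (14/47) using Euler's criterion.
(14/47) = 14^{23} mod 47 = 1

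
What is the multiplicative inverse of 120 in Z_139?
Since 139 is prime, by Fermat 120^(-1) ≡ 120^{137} ≡ 117 mod 139. Verify: 120 × 117 = 14040 ≡ 1 mod 139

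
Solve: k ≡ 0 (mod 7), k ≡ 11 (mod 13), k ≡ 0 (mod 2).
M = 7 × 13 × 2 = 182. M₁ = 26, y₁ ≡ 3 (mod 7). M₂ = 14, y₂ ≡ 1 (mod 13). M₃ = 91, y₃ ≡ 1 (mod 2). k = 0×26×3 + 11×14×1 + 0×91×1 ≡ 154 (mod 182)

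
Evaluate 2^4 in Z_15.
2^{4} = 16 ≡ 1 (mod 15)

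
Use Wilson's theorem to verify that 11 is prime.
(10)! mod 11 = 10. Since this equals -1 (mod 11), Wilson confirms 11 is prime.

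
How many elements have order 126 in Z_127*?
Number of primitive roots mod 127 = φ(p-1) = φ(126) = 36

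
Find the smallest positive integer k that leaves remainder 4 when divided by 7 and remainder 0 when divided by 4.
M = 7 × 4 = 28. M₁ = 4, y₁ ≡ 2 mod 7. M₂ = 7, y₂ ≡ 3 mod 4. k = 4×4×2 + 0×7×3 ≡ 4 mod 28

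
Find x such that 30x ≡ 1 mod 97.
Since 97 is prime, by Fermat 30^(-1) ≡ 30^{95} ≡ 55 mod 97. Verify: 30 × 55 = 1650 ≡ 1 mod 97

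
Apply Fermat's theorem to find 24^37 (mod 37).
By Fermat: 24^{36} ≡ 1 (mod 37). So 24^{37} = 24^{36} · 24^{1} ≡ 24^{1} ≡ 24 (mod 37)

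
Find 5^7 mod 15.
By repeated squaring mod 15: 5^{1}≡5, 5^{2}≡10, 5^{4}≡10. Then 5^{7} = 5^{4+2+1} ≡ 10 × 10 × 5 ≡ 5 mod 15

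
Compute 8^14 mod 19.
By repeated squaring mod 19: 8^{1}≡8, 8^{2}≡7, 8^{4}≡11, 8^{8}≡7. Then 8^{14} = 8^{8+4+2} ≡ 7 × 11 × 7 ≡ 7 mod 19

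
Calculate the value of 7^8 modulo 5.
Using Fermat: 7^{4} ≡ 1 mod 5. 8 ≡ 0 mod 4. So 7^{8} ≡ 7^{0} ≡ 1 mod 5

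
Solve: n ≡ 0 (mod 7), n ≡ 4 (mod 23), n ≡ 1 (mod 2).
M = 7 × 23 × 2 = 322. M₁ = 46, y₁ ≡ 2 (mod 7). M₂ = 14, y₂ ≡ 5 (mod 23). M₃ = 161, y₃ ≡ 1 (mod 2). n = 0×46×2 + 4×14×5 + 1×161×1 ≡ 119 (mod 322)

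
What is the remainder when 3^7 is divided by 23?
By repeated squaring (mod 23): 3^{1}≡3, 3^{2}≡9, 3^{4}≡12. Then 3^{7} = 3^{4+2+1} ≡ 12 × 9 × 3 ≡ 2 (mod 23)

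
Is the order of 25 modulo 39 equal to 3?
Powers of 25 mod 39: 25^1≡25, 25^2≡1. Already 25^2≡1, so the order is 2 < 3. No, the actual order is 2.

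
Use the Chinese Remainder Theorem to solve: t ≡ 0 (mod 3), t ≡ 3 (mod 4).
M = 3 × 4 = 12. M₁ = 4, y₁ ≡ 1 (mod 3). M₂ = 3, y₂ ≡ 3 (mod 4). t = 0×4×1 + 3×3×3 ≡ 3 (mod 12)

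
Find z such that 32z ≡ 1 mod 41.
Since 41 is prime, by Fermat 32^(-1) ≡ 32^{39} ≡ 9 mod 41. Verify: 32 × 9 = 288 ≡ 1 mod 41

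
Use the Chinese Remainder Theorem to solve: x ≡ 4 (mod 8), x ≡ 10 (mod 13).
M = 8 × 13 = 104. M₁ = 13, y₁ ≡ 5 (mod 8). M₂ = 8, y₂ ≡ 5 (mod 13). x = 4×13×5 + 10×8×5 ≡ 36 (mod 104)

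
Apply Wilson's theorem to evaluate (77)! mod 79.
(78)! = (77)! × (78) ≡ -1 mod 79. So (77)! ≡ -1 × (78)^(-1) ≡ (-1)×(-1) = 1 mod 79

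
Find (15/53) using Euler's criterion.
(15/53) = 15^{26} mod 53 = 1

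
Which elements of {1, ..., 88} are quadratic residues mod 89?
Squares in Z_89*: {1, 2, 4, 5, 8, 9, 10, 11, 16, 17, 18, 20, 21, 22, 25, 32, 34, 36, 39, 40, 42, 44, 45, 47, 49, 50, 53, 55, 57, 64, 67, 68, 69, 71, 72, 73, 78, 79, 80, 81, 84, 85, 87, 88}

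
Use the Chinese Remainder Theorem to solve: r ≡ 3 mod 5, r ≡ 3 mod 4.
M = 5 × 4 = 20. M₁ = 4, y₁ ≡ 4 mod 5. M₂ = 5, y₂ ≡ 1 mod 4. r = 3×4×4 + 3×5×1 ≡ 3 mod 20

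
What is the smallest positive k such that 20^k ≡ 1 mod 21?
Powers of 20 mod 21: 20^1≡20, 20^2≡1. So the order of 20 is 2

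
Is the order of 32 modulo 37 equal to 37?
Powers of 32 mod 37: 32^1≡32, 32^2≡25, 32^3≡23, 32^4≡33, 32^5≡20, 32^6≡11, 32^7≡19, 32^8≡16, 32^9≡31, 32^10≡30, 32^11≡35, 32^12≡10, 32^13≡24, 32^14≡28, 32^15≡8, 32^16≡34, 32^17≡15, 32^18≡36, 32^19≡5, 32^20≡12, 32^21≡14, 32^22≡4, 32^23≡17, 32^24≡26, 32^25≡18, 32^26≡21, 32^27≡6, 32^28≡7, 32^29≡2, 32^30≡27, 32^31≡13, 32^32≡9, 32^33≡29, 32^34≡3, 32^35≡22, 32^36≡1. Already 32^36≡1, so the order is 36 < 37. No, the actual order is 36.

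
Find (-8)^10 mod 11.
Using Fermat: (-8)^{10} ≡ 1 mod 11. 10 ≡ 0 mod 10. So (-8)^{10} ≡ (-8)^{0} ≡ 1 mod 11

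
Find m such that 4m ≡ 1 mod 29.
Since 29 is prime, by Fermat 4^(-1) ≡ 4^{27} ≡ 22 mod 29. Verify: 4 × 22 = 88 ≡ 1 mod 29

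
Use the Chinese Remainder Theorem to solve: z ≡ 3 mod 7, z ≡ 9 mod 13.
M = 7 × 13 = 91. M₁ = 13, y₁ ≡ 6 mod 7. M₂ = 7, y₂ ≡ 2 mod 13. z = 3×13×6 + 9×7×2 ≡ 87 mod 91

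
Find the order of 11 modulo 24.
Powers of 11 mod 24: 11^1≡11, 11^2≡1. ord_24(11) = 2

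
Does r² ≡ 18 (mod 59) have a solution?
By Euler's criterion: 18^{29} ≡ 58 (mod 59). Since this equals -1 (≡ 58), 18 is not a QR.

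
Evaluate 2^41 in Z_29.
Using Fermat: 2^{28} ≡ 1 mod 29. 41 ≡ 13 mod 28. So 2^{41} ≡ 2^{13} ≡ 14 mod 29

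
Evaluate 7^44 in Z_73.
By repeated squaring mod 73: 7^{1}≡7, 7^{2}≡49, 7^{4}≡65, 7^{8}≡64, 7^{16}≡8, 7^{32}≡64. Then 7^{44} = 7^{32+8+4} ≡ 64 × 64 × 65 ≡ 9 mod 73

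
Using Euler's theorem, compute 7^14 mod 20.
By Euler: 7^{8} ≡ 1 (mod 20) since gcd(7, 20) = 1. 14 = 1×8 + 6. So 7^{14} ≡ 7^{6} ≡ 9 (mod 20)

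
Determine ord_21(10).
Powers of 10 mod 21: 10^1≡10, 10^2≡16, 10^3≡13, 10^4≡4, 10^5≡19, 10^6≡1. ord_21(10) = 6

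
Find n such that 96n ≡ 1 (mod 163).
Since 163 is prime, by Fermat 96^(-1) ≡ 96^{161} ≡ 90 (mod 163). Verify: 96 × 90 = 8640 ≡ 1 (mod 163)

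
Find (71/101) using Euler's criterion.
(71/101) = 71^{50} mod 101 = 1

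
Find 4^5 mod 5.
Using Fermat: 4^{4} ≡ 1 mod 5. 5 ≡ 1 mod 4. So 4^{5} ≡ 4^{1} ≡ 4 mod 5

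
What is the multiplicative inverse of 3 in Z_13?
Since 13 is prime, by Fermat 3^(-1) ≡ 3^{11} ≡ 9 mod 13. Verify: 3 × 9 = 27 ≡ 1 mod 13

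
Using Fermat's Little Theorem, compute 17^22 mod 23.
By Fermat's Little Theorem, 17^{22} ≡ 1 mod 23 since 23 is prime and gcd(17, 23) = 1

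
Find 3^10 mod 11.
Using Fermat: 3^{10} ≡ 1 mod 11. 10 ≡ 0 mod 10. So 3^{10} ≡ 3^{0} ≡ 1 mod 11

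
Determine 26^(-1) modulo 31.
Since 31 is prime, by Fermat 26^(-1) ≡ 26^{29} ≡ 6 (mod 31). Verify: 26 × 6 = 156 ≡ 1 (mod 31)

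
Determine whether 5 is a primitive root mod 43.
ord_43(5) divides 42. For each prime q|42: 5^{21}≡42, 5^{14}≡36, 5^{6}≡16, none ≡ 1. So 5 has order 42 and is a primitive root mod 43.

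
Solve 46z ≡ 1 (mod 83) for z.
Since 83 is prime, by Fermat 46^(-1) ≡ 46^{81} ≡ 74 (mod 83). Verify: 46 × 74 = 3404 ≡ 1 (mod 83)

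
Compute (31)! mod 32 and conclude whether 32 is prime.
(31)! mod 32 = 0. Since 0 ≢ -1 mod 32, 32 is not prime.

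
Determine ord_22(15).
Powers of 15 mod 22: 15^1≡15, 15^2≡5, 15^3≡9, 15^4≡3, 15^5≡1. ord_22(15) = 5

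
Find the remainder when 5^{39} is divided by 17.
By Fermat: 5^{16} ≡ 1 (mod 17). 39 = 2×16 + 7. So 5^{39} ≡ 5^{7} ≡ 10 (mod 17)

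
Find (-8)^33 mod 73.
By repeated squaring mod 73: (-8)^{1}≡65, (-8)^{2}≡64, (-8)^{4}≡8, (-8)^{8}≡64, (-8)^{16}≡8, (-8)^{32}≡64. Then (-8)^{33} = (-8)^{32+1} ≡ 64 × 65 ≡ 72 mod 73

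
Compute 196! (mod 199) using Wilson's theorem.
(198)! = (196)! × (197) × (198) ≡ -1 (mod 199). So (196)! ≡ -1 × [(198)(197)]^(-1) ≡ 99 (mod 199)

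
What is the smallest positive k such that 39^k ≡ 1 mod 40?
Powers of 39 mod 40: 39^1≡39, 39^2≡1. So the order of 39 is 2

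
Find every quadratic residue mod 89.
Quadratic residues modulo 89: {1, 2, 4, 5, 8, 9, 10, 11, 16, 17, 18, 20, 21, 22, 25, 32, 34, 36, 39, 40, 42, 44, 45, 47, 49, 50, 53, 55, 57, 64, 67, 68, 69, 71, 72, 73, 78, 79, 80, 81, 84, 85, 87, 88}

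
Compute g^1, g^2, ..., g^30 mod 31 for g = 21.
21^1, 21^2, ..., 21^{30} mod 31: [21, 7, 23, 18, 6, 2, 11, 14, 15, 5, 12, 4, 22, 28, 30, 10, 24, 8, 13, 25, 29, 20, 17, 16, 26, 19, 27, 9, 3, 1]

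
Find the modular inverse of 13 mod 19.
Since 19 is prime, by Fermat 13^(-1) ≡ 13^{17} ≡ 3 (mod 19). Verify: 13 × 3 = 39 ≡ 1 (mod 19)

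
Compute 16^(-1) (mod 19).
Since 19 is prime, by Fermat 16^(-1) ≡ 16^{17} ≡ 6 (mod 19). Verify: 16 × 6 = 96 ≡ 1 (mod 19)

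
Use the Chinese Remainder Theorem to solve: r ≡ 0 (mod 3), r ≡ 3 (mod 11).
M = 3 × 11 = 33. M₁ = 11, y₁ ≡ 2 (mod 3). M₂ = 3, y₂ ≡ 4 (mod 11). r = 0×11×2 + 3×3×4 ≡ 3 (mod 33)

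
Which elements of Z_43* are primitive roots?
There are φ(42) = 12 primitive roots mod 43: {3, 5, 12, 18, 19, 20, 26, 28, 29, 30, 33, 34}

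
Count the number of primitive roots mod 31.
Number of primitive roots mod 31 = φ(p-1) = φ(30) = 8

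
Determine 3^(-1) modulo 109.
Since 109 is prime, by Fermat 3^(-1) ≡ 3^{107} ≡ 73 mod 109. Verify: 3 × 73 = 219 ≡ 1 mod 109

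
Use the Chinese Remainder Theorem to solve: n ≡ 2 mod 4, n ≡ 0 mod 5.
M = 4 × 5 = 20. M₁ = 5, y₁ ≡ 1 mod 4. M₂ = 4, y₂ ≡ 4 mod 5. n = 2×5×1 + 0×4×4 ≡ 10 mod 20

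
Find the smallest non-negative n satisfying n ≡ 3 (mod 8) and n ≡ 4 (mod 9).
M = 8 × 9 = 72. M₁ = 9, y₁ ≡ 1 (mod 8). M₂ = 8, y₂ ≡ 8 (mod 9). n = 3×9×1 + 4×8×8 ≡ 67 (mod 72)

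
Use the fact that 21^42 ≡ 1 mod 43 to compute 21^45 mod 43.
By Fermat: 21^{42} ≡ 1 mod 43. So 21^{45} = 21^{42} · 21^{3} ≡ 21^{3} ≡ 16 mod 43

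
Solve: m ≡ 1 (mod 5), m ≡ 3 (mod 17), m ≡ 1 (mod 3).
M = 5 × 17 × 3 = 255. M₁ = 51, y₁ ≡ 1 (mod 5). M₂ = 15, y₂ ≡ 8 (mod 17). M₃ = 85, y₃ ≡ 1 (mod 3). m = 1×51×1 + 3×15×8 + 1×85×1 ≡ 241 (mod 255)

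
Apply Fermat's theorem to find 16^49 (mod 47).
By Fermat: 16^{46} ≡ 1 (mod 47). So 16^{49} = 16^{46} · 16^{3} ≡ 16^{3} ≡ 7 (mod 47)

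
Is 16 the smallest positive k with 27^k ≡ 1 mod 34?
Powers of 27 mod 34: 27^1≡27, 27^2≡15, 27^3≡31, 27^4≡21, 27^5≡23, 27^6≡9, 27^7≡5, 27^8≡33, 27^9≡7, 27^10≡19, 27^11≡3, 27^12≡13, 27^13≡11, 27^14≡25, 27^15≡29, 27^16≡1. First k with 27^k≡1 is k=16. Yes, ord_34(27) = 16.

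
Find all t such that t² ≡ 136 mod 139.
The square roots of 136 mod 139 are 54 and 85. Verify: 54² = 2916 ≡ 136 mod 139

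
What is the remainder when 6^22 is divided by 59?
By repeated squaring mod 59: 6^{1}≡6, 6^{2}≡36, 6^{4}≡57, 6^{8}≡4, 6^{16}≡16. Then 6^{22} = 6^{16+4+2} ≡ 16 × 57 × 36 ≡ 28 mod 59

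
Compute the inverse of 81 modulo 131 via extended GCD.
Extended GCD: 81(55) + 131(-34) = 1. So 81^(-1) ≡ 55 (mod 131). Verify: 81 × 55 = 4455 ≡ 1 (mod 131)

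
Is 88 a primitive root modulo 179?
88^{89} ≡ 1 (mod 179) and 89 < 178, so ord_179(88) = 89 ≠ 178 and 88 is not a primitive root.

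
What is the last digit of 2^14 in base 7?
Using Fermat: 2^{6} ≡ 1 mod 7. 14 ≡ 2 mod 6. So 2^{14} ≡ 2^{2} ≡ 4 mod 7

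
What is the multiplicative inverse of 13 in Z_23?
Since 23 is prime, by Fermat 13^(-1) ≡ 13^{21} ≡ 16 mod 23. Verify: 13 × 16 = 208 ≡ 1 mod 23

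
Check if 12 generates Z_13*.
12^{2} ≡ 1 (mod 13) and 2 < 12, so ord_13(12) = 2 ≠ 12 and 12 is not a primitive root.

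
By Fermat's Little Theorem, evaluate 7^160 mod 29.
By Fermat: 7^{28} ≡ 1 (mod 29). 160 ≡ 20 (mod 28). So 7^{160} ≡ 7^{20} ≡ 25 (mod 29)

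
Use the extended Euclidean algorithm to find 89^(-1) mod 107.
Extended GCD: 89(-6) + 107(5) = 1. So 89^(-1) ≡ -6 ≡ 101 mod 107. Verify: 89 × 101 = 8989 ≡ 1 mod 107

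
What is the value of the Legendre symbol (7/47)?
(7/47) = 7^{23} mod 47 = 1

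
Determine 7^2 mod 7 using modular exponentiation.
7^{2} = 49 ≡ 0 (mod 7)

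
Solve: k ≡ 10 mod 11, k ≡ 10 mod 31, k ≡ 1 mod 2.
M = 11 × 31 × 2 = 682. M₁ = 62, y₁ ≡ 8 mod 11. M₂ = 22, y₂ ≡ 24 mod 31. M₃ = 341, y₃ ≡ 1 mod 2. k = 10×62×8 + 10×22×24 + 1×341×1 ≡ 351 mod 682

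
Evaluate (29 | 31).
(29/31) = 29^{15} mod 31 = -1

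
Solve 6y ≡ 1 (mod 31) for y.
Since 31 is prime, by Fermat 6^(-1) ≡ 6^{29} ≡ 26 (mod 31). Verify: 6 × 26 = 156 ≡ 1 (mod 31)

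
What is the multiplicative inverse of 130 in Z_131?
Since 131 is prime, by Fermat 130^(-1) ≡ 130^{129} ≡ 130 mod 131. Verify: 130 × 130 = 16900 ≡ 1 mod 131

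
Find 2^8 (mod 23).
By repeated squaring (mod 23): 2^{1}≡2, 2^{2}≡4, 2^{4}≡16, 2^{8}≡3. So 2^{8} ≡ 3 (mod 23)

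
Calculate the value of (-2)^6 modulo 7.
Using Fermat: (-2)^{6} ≡ 1 (mod 7). 6 ≡ 0 (mod 6). So (-2)^{6} ≡ (-2)^{0} ≡ 1 (mod 7)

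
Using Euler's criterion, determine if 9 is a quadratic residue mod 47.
By Euler's criterion: 9^{23} ≡ 1 mod 47. Since this equals 1, 9 is a QR.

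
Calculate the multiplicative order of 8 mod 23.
Powers of 8 mod 23: 8^1≡8, 8^2≡18, 8^3≡6, 8^4≡2, 8^5≡16, 8^6≡13, 8^7≡12, 8^8≡4, 8^9≡9, 8^10≡3, 8^11≡1. ord_23(8) = 11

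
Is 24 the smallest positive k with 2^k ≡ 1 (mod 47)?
Powers of 2 mod 47: 2^1≡2, 2^2≡4, 2^3≡8, 2^4≡16, 2^5≡32, 2^6≡17, 2^7≡34, 2^8≡21, 2^9≡42, 2^10≡37, 2^11≡27, 2^12≡7, 2^13≡14, 2^14≡28, 2^15≡9, 2^16≡18, 2^17≡36, 2^18≡25, 2^19≡3, 2^20≡6, 2^21≡12, 2^22≡24, 2^23≡1. Already 2^23≡1, so the order is 23 < 24. No, the actual order is 23.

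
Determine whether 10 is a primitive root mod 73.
10^{8} ≡ 1 mod 73 and 8 < 72, so ord_73(10) = 8 ≠ 72 and 10 is not a primitive root.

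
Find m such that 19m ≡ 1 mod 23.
Since 23 is prime, by Fermat 19^(-1) ≡ 19^{21} ≡ 17 mod 23. Verify: 19 × 17 = 323 ≡ 1 mod 23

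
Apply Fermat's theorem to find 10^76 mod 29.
By Fermat: 10^{28} ≡ 1 mod 29. 76 = 2×28 + 20. So 10^{76} ≡ 10^{20} ≡ 7 mod 29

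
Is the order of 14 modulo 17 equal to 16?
Powers of 14 mod 17: 14^1≡14, 14^2≡9, 14^3≡7, 14^4≡13, 14^5≡12, 14^6≡15, 14^7≡6, 14^8≡16, 14^9≡3, 14^10≡8, 14^11≡10, 14^12≡4, 14^13≡5, 14^14≡2, 14^15≡11, 14^16≡1. First k with 14^k≡1 is k=16. Yes, ord_17(14) = 16.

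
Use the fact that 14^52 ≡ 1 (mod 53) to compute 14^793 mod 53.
By Fermat: 14^{52} ≡ 1 (mod 53). 793 ≡ 13 (mod 52). So 14^{793} ≡ 14^{13} ≡ 23 (mod 53)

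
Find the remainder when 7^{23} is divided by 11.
By Fermat: 7^{10} ≡ 1 mod 11. 23 = 2×10 + 3. So 7^{23} ≡ 7^{3} ≡ 2 mod 11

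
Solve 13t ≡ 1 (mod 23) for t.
Since 23 is prime, by Fermat 13^(-1) ≡ 13^{21} ≡ 16 (mod 23). Verify: 13 × 16 = 208 ≡ 1 (mod 23)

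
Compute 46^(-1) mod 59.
Since 59 is prime, by Fermat 46^(-1) ≡ 46^{57} ≡ 9 mod 59. Verify: 46 × 9 = 414 ≡ 1 mod 59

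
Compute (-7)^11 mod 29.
By repeated squaring (mod 29): (-7)^{1}≡22, (-7)^{2}≡20, (-7)^{4}≡23, (-7)^{8}≡7. Then (-7)^{11} = (-7)^{8+2+1} ≡ 7 × 20 × 22 ≡ 6 (mod 29)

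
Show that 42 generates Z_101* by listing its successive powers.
42^1, 42^2, ..., 42^{100} mod 101: [42, 47, 55, 88, 60, 96, 93, 68, 28, 65, 3, 25, 40, 64, 62, 79, 86, 77, 2, 84, 94, 9, 75, 19, 91, 85, 35, 56, 29, 6, 50, 80, 27, 23, 57, 71, 53, 4, 67, 87, 18, 49, 38, 81, 69, 70, 11, 58, 12, 100, 59, 54, 46, 13, 41, 5, 8, 33, 73, 36, 98, 76, 61, 37, 39, 22, 15, 24, 99, 17, 7, 92, 26, 82, 10, 16, 66, 45, 72, 95, 51, 21, 74, 78, 44, 30, 48, 97, 34, 14, 83, 52, 63, 20, 32, 31, 90, 43, 89, 1]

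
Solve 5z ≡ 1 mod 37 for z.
Since 37 is prime, by Fermat 5^(-1) ≡ 5^{35} ≡ 15 mod 37. Verify: 5 × 15 = 75 ≡ 1 mod 37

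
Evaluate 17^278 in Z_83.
Using Fermat: 17^{82} ≡ 1 mod 83. 278 ≡ 32 mod 82. So 17^{278} ≡ 17^{32} ≡ 63 mod 83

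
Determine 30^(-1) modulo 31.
Since 31 is prime, by Fermat 30^(-1) ≡ 30^{29} ≡ 30 (mod 31). Verify: 30 × 30 = 900 ≡ 1 (mod 31)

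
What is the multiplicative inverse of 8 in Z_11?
Since 11 is prime, by Fermat 8^(-1) ≡ 8^{9} ≡ 7 (mod 11). Verify: 8 × 7 = 56 ≡ 1 (mod 11)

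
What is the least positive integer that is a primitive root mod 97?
g = 5. Powers: [5, 25, 28, 43, 21, 8, 40, 6, 30, 53, ...] generates all 96 non-zero residues.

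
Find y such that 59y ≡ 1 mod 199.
Since 199 is prime, by Fermat 59^(-1) ≡ 59^{197} ≡ 27 mod 199. Verify: 59 × 27 = 1593 ≡ 1 mod 199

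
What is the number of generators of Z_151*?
A prime p has φ(p-1) primitive roots; here φ(150) = 40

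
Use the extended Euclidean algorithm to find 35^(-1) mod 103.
Extended GCD: 35(-50) + 103(17) = 1. So 35^(-1) ≡ -50 ≡ 53 (mod 103). Verify: 35 × 53 = 1855 ≡ 1 (mod 103)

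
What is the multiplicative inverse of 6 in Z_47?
Since 47 is prime, by Fermat 6^(-1) ≡ 6^{45} ≡ 8 mod 47. Verify: 6 × 8 = 48 ≡ 1 mod 47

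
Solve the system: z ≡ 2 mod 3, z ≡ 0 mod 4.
M = 3 × 4 = 12. M₁ = 4, y₁ ≡ 1 mod 3. M₂ = 3, y₂ ≡ 3 mod 4. z = 2×4×1 + 0×3×3 ≡ 8 mod 12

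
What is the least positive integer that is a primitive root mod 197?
g = 2. Powers: [2, 4, 8, 16, 32, 64, 128, 59, 118, 39, ...] generates all 196 non-zero residues.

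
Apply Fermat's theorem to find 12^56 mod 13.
By Fermat: 12^{12} ≡ 1 mod 13. 56 = 4×12 + 8. So 12^{56} ≡ 12^{8} ≡ 1 mod 13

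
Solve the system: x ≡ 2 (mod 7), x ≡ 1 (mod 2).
M = 7 × 2 = 14. M₁ = 2, y₁ ≡ 4 (mod 7). M₂ = 7, y₂ ≡ 1 (mod 2). x = 2×2×4 + 1×7×1 ≡ 9 (mod 14)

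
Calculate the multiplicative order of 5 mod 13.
Powers of 5 mod 13: 5^1≡5, 5^2≡12, 5^3≡8, 5^4≡1. Order = 4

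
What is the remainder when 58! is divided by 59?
By Wilson's theorem, (58)! ≡ -1 ≡ 58 mod 59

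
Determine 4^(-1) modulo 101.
Since 101 is prime, by Fermat 4^(-1) ≡ 4^{99} ≡ 76 mod 101. Verify: 4 × 76 = 304 ≡ 1 mod 101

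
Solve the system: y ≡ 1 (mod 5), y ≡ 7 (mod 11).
M = 5 × 11 = 55. M₁ = 11, y₁ ≡ 1 (mod 5). M₂ = 5, y₂ ≡ 9 (mod 11). y = 1×11×1 + 7×5×9 ≡ 51 (mod 55)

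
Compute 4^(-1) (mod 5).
Since 5 is prime, by Fermat 4^(-1) ≡ 4^{3} ≡ 4 (mod 5). Verify: 4 × 4 = 16 ≡ 1 (mod 5)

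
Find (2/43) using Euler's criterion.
(2/43) = 2^{21} mod 43 = -1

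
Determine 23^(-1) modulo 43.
Since 43 is prime, by Fermat 23^(-1) ≡ 23^{41} ≡ 15 (mod 43). Verify: 23 × 15 = 345 ≡ 1 (mod 43)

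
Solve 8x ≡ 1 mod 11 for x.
Since 11 is prime, by Fermat 8^(-1) ≡ 8^{9} ≡ 7 mod 11. Verify: 8 × 7 = 56 ≡ 1 mod 11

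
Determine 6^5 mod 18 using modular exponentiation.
By repeated squaring (mod 18): 6^{1}≡6, 6^{2}≡0, 6^{4}≡0. Then 6^{5} = 6^{4+1} ≡ 0 × 6 ≡ 0 (mod 18)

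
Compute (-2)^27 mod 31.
By repeated squaring (mod 31): (-2)^{1}≡29, (-2)^{2}≡4, (-2)^{4}≡16, (-2)^{8}≡8, (-2)^{16}≡2. Then (-2)^{27} = (-2)^{16+8+2+1} ≡ 2 × 8 × 4 × 29 ≡ 27 (mod 31)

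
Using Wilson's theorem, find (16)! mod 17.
By Wilson's theorem, (16)! ≡ -1 ≡ 16 mod 17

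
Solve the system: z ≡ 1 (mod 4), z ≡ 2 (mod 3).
M = 4 × 3 = 12. M₁ = 3, y₁ ≡ 3 (mod 4). M₂ = 4, y₂ ≡ 1 (mod 3). z = 1×3×3 + 2×4×1 ≡ 5 (mod 12)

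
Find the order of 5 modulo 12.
Powers of 5 mod 12: 5^1≡5, 5^2≡1. So the order of 5 is 2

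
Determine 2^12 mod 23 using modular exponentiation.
By repeated squaring (mod 23): 2^{1}≡2, 2^{2}≡4, 2^{4}≡16, 2^{8}≡3. Then 2^{12} = 2^{8+4} ≡ 3 × 16 ≡ 2 (mod 23)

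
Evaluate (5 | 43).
(5/43) = 5^{21} mod 43 = -1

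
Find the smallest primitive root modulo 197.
g = 2. For each prime q|196: 2^{98}≡196, 2^{28}≡104, none ≡ 1, so ord_197(2) = 196 and 2 is a primitive root.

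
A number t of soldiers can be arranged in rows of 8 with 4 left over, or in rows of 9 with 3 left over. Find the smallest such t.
M = 8 × 9 = 72. M₁ = 9, y₁ ≡ 1 (mod 8). M₂ = 8, y₂ ≡ 8 (mod 9). t = 4×9×1 + 3×8×8 ≡ 12 (mod 72)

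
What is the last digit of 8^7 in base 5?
Using Fermat: 8^{4} ≡ 1 mod 5. 7 ≡ 3 mod 4. So 8^{7} ≡ 8^{3} ≡ 2 mod 5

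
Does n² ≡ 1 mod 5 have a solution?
By Euler's criterion: 1^{2} ≡ 1 mod 5. Since this equals 1, 1 is a QR.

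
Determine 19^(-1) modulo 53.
Since 53 is prime, by Fermat 19^(-1) ≡ 19^{51} ≡ 14 (mod 53). Verify: 19 × 14 = 266 ≡ 1 (mod 53)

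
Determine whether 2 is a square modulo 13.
By Euler's criterion: 2^{6} ≡ 12 (mod 13). Since this equals -1 (≡ 12), 2 is not a QR.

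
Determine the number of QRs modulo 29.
Exactly half the non-zero residues mod a prime are QRs: (29-1)/2 = 14.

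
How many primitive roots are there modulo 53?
There are φ(53-1) = φ(52) = 24 primitive roots modulo 53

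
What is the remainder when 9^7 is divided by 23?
By repeated squaring (mod 23): 9^{1}≡9, 9^{2}≡12, 9^{4}≡6. Then 9^{7} = 9^{4+2+1} ≡ 6 × 12 × 9 ≡ 4 (mod 23)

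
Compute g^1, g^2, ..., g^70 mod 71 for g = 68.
68^1, 68^2, ..., 68^{70} mod 71: [68, 9, 44, 10, 41, 19, 14, 29, 55, 48, 69, 6, 53, 54, 51, 60, 33, 43, 13, 32, 46, 4, 59, 36, 34, 40, 22, 5, 56, 45, 7, 50, 63, 24, 70, 3, 62, 27, 61, 30, 52, 57, 42, 16, 23, 2, 65, 18, 17, 20, 11, 38, 28, 58, 39, 25, 67, 12, 35, 37, 31, 49, 66, 15, 26, 64, 21, 8, 47, 1]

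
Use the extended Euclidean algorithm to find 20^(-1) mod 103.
Extended GCD: 20(-36) + 103(7) = 1. So 20^(-1) ≡ -36 ≡ 67 (mod 103). Verify: 20 × 67 = 1340 ≡ 1 (mod 103)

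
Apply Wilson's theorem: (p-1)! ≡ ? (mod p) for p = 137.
By Wilson's theorem, (136)! ≡ -1 ≡ 136 mod 137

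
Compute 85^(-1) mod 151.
Since 151 is prime, by Fermat 85^(-1) ≡ 85^{149} ≡ 16 mod 151. Verify: 85 × 16 = 1360 ≡ 1 mod 151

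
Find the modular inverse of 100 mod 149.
Since 149 is prime, by Fermat 100^(-1) ≡ 100^{147} ≡ 76 mod 149. Verify: 100 × 76 = 7600 ≡ 1 mod 149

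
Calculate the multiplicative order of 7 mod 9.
Powers of 7 mod 9: 7^1≡7, 7^2≡4, 7^3≡1. So the order of 7 is 3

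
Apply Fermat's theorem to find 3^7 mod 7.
By Fermat: 3^{6} ≡ 1 mod 7. So 3^{7} = 3^{6} · 3^{1} ≡ 3^{1} ≡ 3 mod 7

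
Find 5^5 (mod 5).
By repeated squaring (mod 5): 5^{1}≡0, 5^{2}≡0, 5^{4}≡0. Then 5^{5} = 5^{4+1} ≡ 0 × 0 ≡ 0 (mod 5)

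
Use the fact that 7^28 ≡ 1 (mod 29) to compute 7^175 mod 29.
By Fermat: 7^{28} ≡ 1 (mod 29). 175 ≡ 7 (mod 28). So 7^{175} ≡ 7^{7} ≡ 1 (mod 29)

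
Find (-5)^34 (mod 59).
By repeated squaring (mod 59): (-5)^{1}≡54, (-5)^{2}≡25, (-5)^{4}≡35, (-5)^{8}≡45, (-5)^{16}≡19, (-5)^{32}≡7. Then (-5)^{34} = (-5)^{32+2} ≡ 7 × 25 ≡ 57 (mod 59)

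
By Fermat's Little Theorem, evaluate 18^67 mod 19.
By Fermat: 18^{18} ≡ 1 mod 19. 67 = 3×18 + 13. So 18^{67} ≡ 18^{13} ≡ 18 mod 19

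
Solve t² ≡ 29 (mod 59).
The square roots of 29 mod 59 are 41 and 18. Verify: 41² = 1681 ≡ 29 (mod 59)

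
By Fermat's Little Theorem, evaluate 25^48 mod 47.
By Fermat: 25^{46} ≡ 1 mod 47. So 25^{48} = 25^{46} · 25^{2} ≡ 25^{2} ≡ 14 mod 47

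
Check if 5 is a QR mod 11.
By Euler's criterion: 5^{5} ≡ 1 (mod 11). Since this equals 1, 5 is a QR.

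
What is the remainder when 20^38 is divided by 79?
By repeated squaring (mod 79): 20^{1}≡20, 20^{2}≡5, 20^{4}≡25, 20^{8}≡72, 20^{16}≡49, 20^{32}≡31. Then 20^{38} = 20^{32+4+2} ≡ 31 × 25 × 5 ≡ 4 (mod 79)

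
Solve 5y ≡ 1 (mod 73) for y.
Since 73 is prime, by Fermat 5^(-1) ≡ 5^{71} ≡ 44 (mod 73). Verify: 5 × 44 = 220 ≡ 1 (mod 73)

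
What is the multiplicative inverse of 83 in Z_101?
Since 101 is prime, by Fermat 83^(-1) ≡ 83^{99} ≡ 28 mod 101. Verify: 83 × 28 = 2324 ≡ 1 mod 101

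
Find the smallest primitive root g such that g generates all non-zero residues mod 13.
g = 2. For each prime q|12: 2^{6}≡12, 2^{4}≡3, none ≡ 1, so ord_13(2) = 12 and 2 is a primitive root.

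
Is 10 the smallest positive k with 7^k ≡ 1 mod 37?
Powers of 7 mod 37: 7^1≡7, 7^2≡12, 7^3≡10, 7^4≡33, 7^5≡9, 7^6≡26, 7^7≡34, 7^8≡16, 7^9≡1. Already 7^9≡1, so the order is 9 < 10. No, the actual order is 9.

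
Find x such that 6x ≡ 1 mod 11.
Since 11 is prime, by Fermat 6^(-1) ≡ 6^{9} ≡ 2 mod 11. Verify: 6 × 2 = 12 ≡ 1 mod 11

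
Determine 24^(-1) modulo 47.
Since 47 is prime, by Fermat 24^(-1) ≡ 24^{45} ≡ 2 mod 47. Verify: 24 × 2 = 48 ≡ 1 mod 47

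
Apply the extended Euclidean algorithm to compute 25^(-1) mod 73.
Extended GCD: 25(-35) + 73(12) = 1. So 25^(-1) ≡ -35 ≡ 38 mod 73. Verify: 25 × 38 = 950 ≡ 1 mod 73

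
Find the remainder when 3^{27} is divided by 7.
By Fermat: 3^{6} ≡ 1 (mod 7). 27 = 4×6 + 3. So 3^{27} ≡ 3^{3} ≡ 6 (mod 7)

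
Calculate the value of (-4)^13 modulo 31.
By repeated squaring (mod 31): (-4)^{1}≡27, (-4)^{2}≡16, (-4)^{4}≡8, (-4)^{8}≡2. Then (-4)^{13} = (-4)^{8+4+1} ≡ 2 × 8 × 27 ≡ 29 (mod 31)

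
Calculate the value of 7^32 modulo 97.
By repeated squaring mod 97: 7^{1}≡7, 7^{2}≡49, 7^{4}≡73, 7^{8}≡91, 7^{16}≡36, 7^{32}≡35. So 7^{32} ≡ 35 mod 97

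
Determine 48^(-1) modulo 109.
Since 109 is prime, by Fermat 48^(-1) ≡ 48^{107} ≡ 25 mod 109. Verify: 48 × 25 = 1200 ≡ 1 mod 109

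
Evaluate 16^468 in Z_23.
Using Fermat: 16^{22} ≡ 1 (mod 23). 468 ≡ 6 (mod 22). So 16^{468} ≡ 16^{6} ≡ 4 (mod 23)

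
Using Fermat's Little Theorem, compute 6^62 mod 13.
By Fermat: 6^{12} ≡ 1 mod 13. 62 = 5×12 + 2. So 6^{62} ≡ 6^{2} ≡ 10 mod 13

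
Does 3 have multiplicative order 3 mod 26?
Powers of 3 mod 26: 3^1≡3, 3^2≡9, 3^3≡1. First k with 3^k≡1 is k=3. Yes, ord_26(3) = 3.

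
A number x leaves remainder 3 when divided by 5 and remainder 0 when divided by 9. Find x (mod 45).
M = 5 × 9 = 45. M₁ = 9, y₁ ≡ 4 (mod 5). M₂ = 5, y₂ ≡ 2 (mod 9). x = 3×9×4 + 0×5×2 ≡ 18 (mod 45)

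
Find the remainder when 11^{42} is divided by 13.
By Fermat: 11^{12} ≡ 1 (mod 13). 42 = 3×12 + 6. So 11^{42} ≡ 11^{6} ≡ 12 (mod 13)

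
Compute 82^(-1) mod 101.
Since 101 is prime, by Fermat 82^(-1) ≡ 82^{99} ≡ 85 mod 101. Verify: 82 × 85 = 6970 ≡ 1 mod 101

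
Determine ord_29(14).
Powers of 14 mod 29: 14^1≡14, 14^2≡22, 14^3≡18, 14^4≡20, 14^5≡19, 14^6≡5, 14^7≡12, 14^8≡23, 14^9≡3, 14^10≡13, 14^11≡8, 14^12≡25, 14^13≡2, 14^14≡28, 14^15≡15, 14^16≡7, 14^17≡11, 14^18≡9, 14^19≡10, 14^20≡24, 14^21≡17, 14^22≡6, 14^23≡26, 14^24≡16, 14^25≡21, 14^26≡4, 14^27≡27, 14^28≡1. ord_29(14) = 28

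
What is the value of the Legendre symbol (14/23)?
(14/23) = 14^{11} mod 23 = -1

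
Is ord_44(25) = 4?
Powers of 25 mod 44: 25^1≡25, 25^2≡9, 25^3≡5, 25^4≡37, 25^5≡1. 25^4≡37≢1, so ord ≠ 4. No, the actual order is 5.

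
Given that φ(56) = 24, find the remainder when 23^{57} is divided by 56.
By Euler: 23^{24} ≡ 1 mod 56 since gcd(23, 56) = 1. 57 = 2×24 + 9. So 23^{57} ≡ 23^{9} ≡ 15 mod 56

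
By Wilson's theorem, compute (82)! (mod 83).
By Wilson's theorem, (82)! ≡ -1 ≡ 82 (mod 83)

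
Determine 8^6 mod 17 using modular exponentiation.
By repeated squaring (mod 17): 8^{1}≡8, 8^{2}≡13, 8^{4}≡16. Then 8^{6} = 8^{4+2} ≡ 16 × 13 ≡ 4 (mod 17)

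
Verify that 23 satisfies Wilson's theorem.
(22)! mod 23 = 22. Since this equals -1 mod 23, Wilson confirms 23 is prime.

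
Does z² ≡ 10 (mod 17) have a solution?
By Euler's criterion: 10^{8} ≡ 16 (mod 17). Since this equals -1 (≡ 16), 10 is not a QR.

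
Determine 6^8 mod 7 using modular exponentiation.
Using Fermat: 6^{6} ≡ 1 (mod 7). 8 ≡ 2 (mod 6). So 6^{8} ≡ 6^{2} ≡ 1 (mod 7)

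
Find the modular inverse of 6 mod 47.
Since 47 is prime, by Fermat 6^(-1) ≡ 6^{45} ≡ 8 (mod 47). Verify: 6 × 8 = 48 ≡ 1 (mod 47)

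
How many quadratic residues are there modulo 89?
The squaring map on Z_89* is 2-to-1, so there are (88)/2 = 44 QRs.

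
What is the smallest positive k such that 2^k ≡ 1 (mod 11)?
Powers of 2 mod 11: 2^1≡2, 2^2≡4, 2^3≡8, 2^4≡5, 2^5≡10, 2^6≡9, 2^7≡7, 2^8≡3, 2^9≡6, 2^10≡1. So the order of 2 is 10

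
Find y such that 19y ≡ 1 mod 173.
Since 173 is prime, by Fermat 19^(-1) ≡ 19^{171} ≡ 82 mod 173. Verify: 19 × 82 = 1558 ≡ 1 mod 173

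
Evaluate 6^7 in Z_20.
By repeated squaring mod 20: 6^{1}≡6, 6^{2}≡16, 6^{4}≡16. Then 6^{7} = 6^{4+2+1} ≡ 16 × 16 × 6 ≡ 16 mod 20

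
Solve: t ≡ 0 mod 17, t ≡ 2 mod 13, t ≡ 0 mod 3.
M = 17 × 13 × 3 = 663. M₁ = 39, y₁ ≡ 7 mod 17. M₂ = 51, y₂ ≡ 12 mod 13. M₃ = 221, y₃ ≡ 2 mod 3. t = 0×39×7 + 2×51×12 + 0×221×2 ≡ 561 mod 663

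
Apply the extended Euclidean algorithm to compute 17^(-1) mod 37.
Extended GCD: 17(-13) + 37(6) = 1. So 17^(-1) ≡ -13 ≡ 24 (mod 37). Verify: 17 × 24 = 408 ≡ 1 (mod 37)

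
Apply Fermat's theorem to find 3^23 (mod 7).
By Fermat: 3^{6} ≡ 1 (mod 7). 23 = 3×6 + 5. So 3^{23} ≡ 3^{5} ≡ 5 (mod 7)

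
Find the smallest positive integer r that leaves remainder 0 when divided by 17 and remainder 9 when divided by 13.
M = 17 × 13 = 221. M₁ = 13, y₁ ≡ 4 mod 17. M₂ = 17, y₂ ≡ 10 mod 13. r = 0×13×4 + 9×17×10 ≡ 204 mod 221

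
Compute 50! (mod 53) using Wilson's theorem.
(52)! = (50)! × (51) × (52) ≡ -1 (mod 53). So (50)! ≡ -1 × [(52)(51)]^(-1) ≡ 26 (mod 53)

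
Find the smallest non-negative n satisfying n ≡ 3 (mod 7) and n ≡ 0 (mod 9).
M = 7 × 9 = 63. M₁ = 9, y₁ ≡ 4 (mod 7). M₂ = 7, y₂ ≡ 4 (mod 9). n = 3×9×4 + 0×7×4 ≡ 45 (mod 63)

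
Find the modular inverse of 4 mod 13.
Since 13 is prime, by Fermat 4^(-1) ≡ 4^{11} ≡ 10 (mod 13). Verify: 4 × 10 = 40 ≡ 1 (mod 13)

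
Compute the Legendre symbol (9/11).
(9/11) = 9^{5} mod 11 = 1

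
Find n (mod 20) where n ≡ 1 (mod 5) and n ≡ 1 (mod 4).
M = 5 × 4 = 20. M₁ = 4, y₁ ≡ 4 (mod 5). M₂ = 5, y₂ ≡ 1 (mod 4). n = 1×4×4 + 1×5×1 ≡ 1 (mod 20)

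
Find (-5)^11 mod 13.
By repeated squaring mod 13: (-5)^{1}≡8, (-5)^{2}≡12, (-5)^{4}≡1, (-5)^{8}≡1. Then (-5)^{11} = (-5)^{8+2+1} ≡ 1 × 12 × 8 ≡ 5 mod 13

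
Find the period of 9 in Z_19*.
Powers of 9 mod 19: 9^1≡9, 9^2≡5, 9^3≡7, 9^4≡6, 9^5≡16, 9^6≡11, 9^7≡4, 9^8≡17, 9^9≡1. So the order of 9 is 9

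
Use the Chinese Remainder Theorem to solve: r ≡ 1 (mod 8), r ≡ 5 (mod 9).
M = 8 × 9 = 72. M₁ = 9, y₁ ≡ 1 (mod 8). M₂ = 8, y₂ ≡ 8 (mod 9). r = 1×9×1 + 5×8×8 ≡ 41 (mod 72)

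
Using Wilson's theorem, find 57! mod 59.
(58)! = (57)! × (58) ≡ -1 mod 59. So (57)! ≡ -1 × (58)^(-1) ≡ (-1)×(-1) = 1 mod 59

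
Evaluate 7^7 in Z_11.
By repeated squaring mod 11: 7^{1}≡7, 7^{2}≡5, 7^{4}≡3. Then 7^{7} = 7^{4+2+1} ≡ 3 × 5 × 7 ≡ 6 mod 11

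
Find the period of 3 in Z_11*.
Powers of 3 mod 11: 3^1≡3, 3^2≡9, 3^3≡5, 3^4≡4, 3^5≡1. So the order of 3 is 5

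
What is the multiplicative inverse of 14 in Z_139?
Since 139 is prime, by Fermat 14^(-1) ≡ 14^{137} ≡ 10 mod 139. Verify: 14 × 10 = 140 ≡ 1 mod 139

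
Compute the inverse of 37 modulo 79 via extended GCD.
Extended GCD: 37(-32) + 79(15) = 1. So 37^(-1) ≡ -32 ≡ 47 mod 79. Verify: 37 × 47 = 1739 ≡ 1 mod 79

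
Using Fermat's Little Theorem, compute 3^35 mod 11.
By Fermat: 3^{10} ≡ 1 mod 11. 35 = 3×10 + 5. So 3^{35} ≡ 3^{5} ≡ 1 mod 11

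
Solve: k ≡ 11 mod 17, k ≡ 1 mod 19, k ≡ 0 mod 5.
M = 17 × 19 × 5 = 1615. M₁ = 95, y₁ ≡ 12 mod 17. M₂ = 85, y₂ ≡ 17 mod 19. M₃ = 323, y₃ ≡ 2 mod 5. k = 11×95×12 + 1×85×17 + 0×323×2 ≡ 1065 mod 1615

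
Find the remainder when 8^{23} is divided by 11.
By Fermat: 8^{10} ≡ 1 (mod 11). 23 = 2×10 + 3. So 8^{23} ≡ 8^{3} ≡ 6 (mod 11)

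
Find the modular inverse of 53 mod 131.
Since 131 is prime, by Fermat 53^(-1) ≡ 53^{129} ≡ 89 mod 131. Verify: 53 × 89 = 4717 ≡ 1 mod 131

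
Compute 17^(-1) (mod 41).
Since 41 is prime, by Fermat 17^(-1) ≡ 17^{39} ≡ 29 (mod 41). Verify: 17 × 29 = 493 ≡ 1 (mod 41)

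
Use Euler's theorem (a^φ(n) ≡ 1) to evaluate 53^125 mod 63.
By Euler: 53^{36} ≡ 1 mod 63 since gcd(53, 63) = 1. 125 = 3×36 + 17. So 53^{125} ≡ 53^{17} ≡ 44 mod 63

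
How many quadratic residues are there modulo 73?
The squaring map on Z_73* is 2-to-1, so there are (72)/2 = 36 QRs.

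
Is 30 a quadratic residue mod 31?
By Euler's criterion: 30^{15} ≡ 30 (mod 31). Since this equals -1 (≡ 30), 30 is not a QR.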